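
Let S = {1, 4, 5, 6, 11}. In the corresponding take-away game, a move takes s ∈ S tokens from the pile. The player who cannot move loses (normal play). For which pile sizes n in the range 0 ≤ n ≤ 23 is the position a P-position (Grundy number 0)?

0, 2, 9, 12, 19, 21

G(0) = 0
G(1) = mex{0} = 1
G(2) = mex{1} = 0
G(3) = mex{0} = 1
G(4) = mex{1,0} = 2
G(5) = mex{2,1,0} = 3
G(6) = mex{3,0,1,0} = 2
G(7) = mex{2,1,0,1} = 3
G(8) = mex{3,2,1,0} = 4
G(9) = mex{4,3,2,1} = 0
G(10) = mex{0,2,3,2} = 1
G(11) = mex{1,3,2,3,0} = 4
G(12) = mex{4,4,3,2,1} = 0
G(13) = mex{0,0,4,3,0} = 1
G(14) = mex{1,1,0,4,1} = 2
G(15) = mex{2,4,1,0,2} = 3
G(16) = mex{3,0,4,1,3} = 2
G(17) = mex{2,1,0,4,2} = 3
G(18) = mex{3,2,1,0,3} = 4
G(19) = mex{4,3,2,1,4} = 0
G(20) = mex{0,2,3,2,0} = 1
G(21) = mex{1,3,2,3,1} = 0
G(22) = mex{0,4,3,2,4} = 1
G(23) = mex{1,0,4,3,0} = 2
P-positions are exactly the n with G(n) = 0.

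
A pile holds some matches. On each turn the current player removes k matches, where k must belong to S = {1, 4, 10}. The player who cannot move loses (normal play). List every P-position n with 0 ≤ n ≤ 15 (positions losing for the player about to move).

0, 2, 5, 7, 13

n :  0  1  2  3  4  5  6  7  8  9 10 11 12 13 14 15
G :  0  1  0  1  2  0  1  0  1  2  3  2  3  0  1  3
P-positions are exactly the n with G(n) = 0.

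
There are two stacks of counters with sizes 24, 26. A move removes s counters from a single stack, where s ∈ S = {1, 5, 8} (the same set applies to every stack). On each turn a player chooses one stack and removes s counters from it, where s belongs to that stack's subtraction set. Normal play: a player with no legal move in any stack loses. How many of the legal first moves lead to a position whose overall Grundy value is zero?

All stacks use S = {1, 5, 8}:
G(0) = 0
G(1) = mex{0} = 1
G(2) = mex{1} = 0
G(3) = mex{0} = 1
G(4) = mex{1} = 0
G(5) = mex{0,0} = 1
G(6) = mex{1,1} = 0
G(7) = mex{0,0} = 1
G(8) = mex{1,1,0} = 2
G(9) = mex{2,0,1} = 3
G(10) = mex{3,1,0} = 2
G(11) = mex{2,0,1} = 3
G(12) = mex{3,1,0} = 2
G(13) = mex{2,2,1} = 0
G(14) = mex{0,3,0} = 1
G(15) = mex{1,2,1} = 0
G(16) = mex{0,3,2} = 1
G(17) = mex{1,2,3} = 0
G(18) = mex{0,0,2} = 1
G(19) = mex{1,1,3} = 0
G(20) = mex{0,0,2} = 1
G(21) = mex{1,1,0} = 2
G(22) = mex{2,0,1} = 3
G(23) = mex{3,1,0} = 2
G(24) = mex{2,0,1} = 3
G(25) = mex{3,1,0} = 2
G(26) = mex{2,2,1} = 0
Stack A: G(24) = 3.
Stack B: G(26) = 0.
Combined Grundy value = 3 ⊕ 0 = 3.
A winning move leaves total XOR = 0, i.e. changes one component's Grundy value g to g ⊕ X where X is the current total.
Stack A: need g' = 3⊕3 = 0. Options: 24−1→G=2, 24−5→G=0, 24−8→G=1. Hits: 1.
Stack B: need g' = 0⊕3 = 3. Options: 26−1→G=2, 26−5→G=2, 26−8→G=1. Hits: 0.

1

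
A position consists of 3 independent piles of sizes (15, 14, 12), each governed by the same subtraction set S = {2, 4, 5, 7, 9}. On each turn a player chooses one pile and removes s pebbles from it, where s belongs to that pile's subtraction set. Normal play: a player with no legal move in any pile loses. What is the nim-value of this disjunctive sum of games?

3

All piles use S = {2, 4, 5, 7, 9}:
G(0) = 0
G(1) = mex{} = 0
G(2) = mex{0} = 1
G(3) = mex{0} = 1
G(4) = mex{1,0} = 2
G(5) = mex{1,0,0} = 2
G(6) = mex{2,1,0} = 3
G(7) = mex{2,1,1,0} = 3
G(8) = mex{3,2,1,0} = 4
G(9) = mex{3,2,2,1,0} = 4
G(10) = mex{4,3,2,1,0} = 5
G(11) = mex{4,3,3,2,1} = 0
G(12) = mex{5,4,3,2,1} = 0
G(13) = mex{0,4,4,3,2} = 1
G(14) = mex{0,5,4,3,2} = 1
G(15) = mex{1,0,5,4,3} = 2
Pile A: G(15) = 2.
Pile B: G(14) = 1.
Pile C: G(12) = 0.
Combined Grundy value = 2 ⊕ 1 ⊕ 0 = 3.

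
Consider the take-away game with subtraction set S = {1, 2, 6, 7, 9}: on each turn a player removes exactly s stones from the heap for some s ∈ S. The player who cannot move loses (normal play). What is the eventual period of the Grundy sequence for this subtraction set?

n :  0  1  2  3  4  5  6  7  8  9 10 11 12 13 14 15 16 17 18
G :  0  1  2  0  1  2  3  4  0  1  2  0  1  2  3  4  0  1  2
G(n+8) = G(n) holds for n = 0,…,8 (a full window of length max(S) = 9), so the sequence is purely periodic with period 8.

8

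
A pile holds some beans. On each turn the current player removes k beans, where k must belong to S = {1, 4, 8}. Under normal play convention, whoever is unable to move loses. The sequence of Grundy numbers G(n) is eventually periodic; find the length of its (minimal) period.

12

G(0) = 0
G(1) = mex{0} = 1
G(2) = mex{1} = 0
G(3) = mex{0} = 1
G(4) = mex{1,0} = 2
G(5) = mex{2,1} = 0
G(6) = mex{0,0} = 1
G(7) = mex{1,1} = 0
G(8) = mex{0,2,0} = 1
G(9) = mex{1,0,1} = 2
G(10) = mex{2,1,0} = 3
G(11) = mex{3,0,1} = 2
G(12) = mex{2,1,2} = 0
G(13) = mex{0,2,0} = 1
G(14) = mex{1,3,1} = 0
G(15) = mex{0,2,0} = 1
G(16) = mex{1,0,1} = 2
G(17) = mex{2,1,2} = 0
G(18) = mex{0,0,3} = 1
G(19) = mex{1,1,2} = 0
G(20) = mex{0,2,0} = 1
G(21) = mex{1,0,1} = 2
G(22) = mex{2,1,0} = 3
G(23) = mex{3,0,1} = 2
G(24) = mex{2,1,2} = 0
G(25) = mex{0,2,0} = 1
G(n+12) = G(n) holds for n = 0,…,7 (a full window of length max(S) = 8), so the sequence is purely periodic with period 12.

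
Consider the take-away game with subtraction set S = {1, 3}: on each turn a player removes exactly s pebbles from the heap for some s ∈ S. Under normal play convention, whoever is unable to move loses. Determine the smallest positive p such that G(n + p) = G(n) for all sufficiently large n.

2

n :  0  1  2  3  4  5  6  7  8  9 10 11 12 13 14
G :  0  1  0  1  0  1  0  1  0  1  0  1  0  1  0
G(n+2) = G(n) holds for n = 0,…,2 (a full window of length max(S) = 3), so the sequence is purely periodic with period 2.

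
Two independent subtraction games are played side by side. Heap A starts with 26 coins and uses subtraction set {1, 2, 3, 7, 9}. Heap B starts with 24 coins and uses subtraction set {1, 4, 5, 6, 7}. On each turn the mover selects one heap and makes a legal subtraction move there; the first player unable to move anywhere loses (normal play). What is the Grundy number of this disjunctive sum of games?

Heap A, S = {1, 2, 3, 7, 9}:
G(0) = 0
G(1) = mex{0} = 1
G(2) = mex{1,0} = 2
G(3) = mex{2,1,0} = 3
G(4) = mex{3,2,1} = 0
G(5) = mex{0,3,2} = 1
G(6) = mex{1,0,3} = 2
G(7) = mex{2,1,0,0} = 3
G(8) = mex{3,2,1,1} = 0
G(9) = mex{0,3,2,2,0} = 1
G(10) = mex{1,0,3,3,1} = 2
G(11) = mex{2,1,0,0,2} = 3
G(12) = mex{3,2,1,1,3} = 0
G(13) = mex{0,3,2,2,0} = 1
G(14) = mex{1,0,3,3,1} = 2
G(15) = mex{2,1,0,0,2} = 3
G(16) = mex{3,2,1,1,3} = 0
G(17) = mex{0,3,2,2,0} = 1
G(18) = mex{1,0,3,3,1} = 2
G(19) = mex{2,1,0,0,2} = 3
G(20) = mex{3,2,1,1,3} = 0
G(21) = mex{0,3,2,2,0} = 1
G(22) = mex{1,0,3,3,1} = 2
G(23) = mex{2,1,0,0,2} = 3
G(24) = mex{3,2,1,1,3} = 0
G(25) = mex{0,3,2,2,0} = 1
G(26) = mex{1,0,3,3,1} = 2
G_A(26) = 2.
Heap B, S = {1, 4, 5, 6, 7}:
n :  0  1  2  3  4  5  6  7  8  9 10 11 12 13 14 15 16 17 18 19 20 21 22 23 24
G :  0  1  0  1  2  3  2  3  4  5  0  1  0  1  2  3  2  3  4  5  0  1  0  1  2
G_B(24) = 2.
Combined Grundy value = 2 ⊕ 2 = 0.

0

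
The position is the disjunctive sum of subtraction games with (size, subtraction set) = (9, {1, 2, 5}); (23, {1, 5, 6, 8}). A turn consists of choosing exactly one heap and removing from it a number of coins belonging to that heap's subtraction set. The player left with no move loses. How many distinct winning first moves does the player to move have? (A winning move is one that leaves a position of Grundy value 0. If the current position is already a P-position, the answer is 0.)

Heap A, S = {1, 2, 5}:
n : 0 1 2 3 4 5 6 7 8 9
G : 0 1 2 0 1 2 0 1 2 0
G_A(9) = 0.
Heap B, S = {1, 5, 6, 8}:
n :  0  1  2  3  4  5  6  7  8  9 10 11 12 13 14 15 16 17 18 19 20 21 22 23
G :  0  1  0  1  0  1  2  3  2  3  2  0  1  0  1  0  1  2  3  2  3  2  0  1
G_B(23) = 1.
Combined Grundy value = 0 ⊕ 1 = 1.
A winning move leaves total XOR = 0, i.e. changes one component's Grundy value g to g ⊕ X where X is the current total.
Heap A: need g' = 0⊕1 = 1. Options: 9−1→G=2, 9−2→G=1, 9−5→G=1. Hits: 2.
Heap B: need g' = 1⊕1 = 0. Options: 23−1→G=0, 23−5→G=3, 23−6→G=2, 23−8→G=0. Hits: 2.

4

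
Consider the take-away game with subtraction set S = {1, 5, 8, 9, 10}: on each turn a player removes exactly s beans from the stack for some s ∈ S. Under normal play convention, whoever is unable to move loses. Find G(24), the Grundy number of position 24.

G(0) = 0
G(1) = mex{0} = 1
G(2) = mex{1} = 0
G(3) = mex{0} = 1
G(4) = mex{1} = 0
G(5) = mex{0,0} = 1
G(6) = mex{1,1} = 0
G(7) = mex{0,0} = 1
G(8) = mex{1,1,0} = 2
G(9) = mex{2,0,1,0} = 3
G(10) = mex{3,1,0,1,0} = 2
G(11) = mex{2,0,1,0,1} = 3
G(12) = mex{3,1,0,1,0} = 2
G(13) = mex{2,2,1,0,1} = 3
G(14) = mex{3,3,0,1,0} = 2
G(15) = mex{2,2,1,0,1} = 3
G(16) = mex{3,3,2,1,0} = 4
G(17) = mex{4,2,3,2,1} = 0
G(18) = mex{0,3,2,3,2} = 1
G(19) = mex{1,2,3,2,3} = 0
G(20) = mex{0,3,2,3,2} = 1
G(21) = mex{1,4,3,2,3} = 0
G(22) = mex{0,0,2,3,2} = 1
G(23) = mex{1,1,3,2,3} = 0
G(24) = mex{0,0,4,3,2} = 1

1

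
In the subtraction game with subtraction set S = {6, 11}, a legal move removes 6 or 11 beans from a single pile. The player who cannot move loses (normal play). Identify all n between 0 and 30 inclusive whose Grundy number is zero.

0, 1, 2, 3, 4, 5, 17, 18, 19, 20, 21, 22

n :  0  1  2  3  4  5  6  7  8  9 10 11 12 13 14 15 16 17 18 19 20 21 22 23 24 25 26 27 28 29 30
G :  0  0  0  0  0  0  1  1  1  1  1  1  2  2  2  2  2  0  0  0  0  0  0  1  1  1  1  1  1  2  2
P-positions are exactly the n with G(n) = 0.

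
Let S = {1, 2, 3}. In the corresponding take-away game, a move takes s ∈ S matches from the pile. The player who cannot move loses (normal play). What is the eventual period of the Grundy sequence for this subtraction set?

4

G(0) = 0
G(1) = mex{0} = 1
G(2) = mex{1,0} = 2
G(3) = mex{2,1,0} = 3
G(4) = mex{3,2,1} = 0
G(5) = mex{0,3,2} = 1
G(6) = mex{1,0,3} = 2
G(7) = mex{2,1,0} = 3
G(8) = mex{3,2,1} = 0
G(9) = mex{0,3,2} = 1
G(10) = mex{1,0,3} = 2
G(11) = mex{2,1,0} = 3
G(12) = mex{3,2,1} = 0
G(13) = mex{0,3,2} = 1
G(14) = mex{1,0,3} = 2
G(n+4) = G(n) holds for n = 0,…,2 (a full window of length max(S) = 3), so the sequence is purely periodic with period 4.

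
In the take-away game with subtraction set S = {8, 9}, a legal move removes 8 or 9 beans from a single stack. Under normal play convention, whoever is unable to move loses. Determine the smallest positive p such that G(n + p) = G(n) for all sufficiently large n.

G(0) = 0
G(1) = mex{} = 0
G(2) = mex{} = 0
G(3) = mex{} = 0
G(4) = mex{} = 0
G(5) = mex{} = 0
G(6) = mex{} = 0
G(7) = mex{} = 0
G(8) = mex{0} = 1
G(9) = mex{0,0} = 1
G(10) = mex{0,0} = 1
G(11) = mex{0,0} = 1
G(12) = mex{0,0} = 1
G(13) = mex{0,0} = 1
G(14) = mex{0,0} = 1
G(15) = mex{0,0} = 1
G(16) = mex{1,0} = 2
G(17) = mex{1,1} = 0
G(18) = mex{1,1} = 0
G(19) = mex{1,1} = 0
G(20) = mex{1,1} = 0
G(21) = mex{1,1} = 0
G(22) = mex{1,1} = 0
G(23) = mex{1,1} = 0
G(24) = mex{2,1} = 0
G(25) = mex{0,2} = 1
G(26) = mex{0,0} = 1
G(27) = mex{0,0} = 1
G(28) = mex{0,0} = 1
G(29) = mex{0,0} = 1
G(30) = mex{0,0} = 1
G(31) = mex{0,0} = 1
G(32) = mex{0,0} = 1
G(33) = mex{1,0} = 2
G(34) = mex{1,1} = 0
G(35) = mex{1,1} = 0
G(n+17) = G(n) holds for n = 0,…,8 (a full window of length max(S) = 9), so the sequence is purely periodic with period 17.

17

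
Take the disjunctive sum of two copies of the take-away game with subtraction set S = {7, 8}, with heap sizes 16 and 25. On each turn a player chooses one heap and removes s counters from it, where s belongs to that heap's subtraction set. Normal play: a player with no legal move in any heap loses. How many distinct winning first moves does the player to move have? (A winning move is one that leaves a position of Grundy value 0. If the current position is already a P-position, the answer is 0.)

All heaps use S = {7, 8}:
n :  0  1  2  3  4  5  6  7  8  9 10 11 12 13 14 15 16 17 18 19 20 21 22 23 24 25
G :  0  0  0  0  0  0  0  1  1  1  1  1  1  1  2  0  0  0  0  0  0  0  1  1  1  1
Heap A: G(16) = 0.
Heap B: G(25) = 1.
Combined Grundy value = 0 ⊕ 1 = 1.
A winning move leaves total XOR = 0, i.e. changes one component's Grundy value g to g ⊕ X where X is the current total.
Heap A: need g' = 0⊕1 = 1. Options: 16−7→G=1, 16−8→G=1. Hits: 2.
Heap B: need g' = 1⊕1 = 0. Options: 25−7→G=0, 25−8→G=0. Hits: 2.

4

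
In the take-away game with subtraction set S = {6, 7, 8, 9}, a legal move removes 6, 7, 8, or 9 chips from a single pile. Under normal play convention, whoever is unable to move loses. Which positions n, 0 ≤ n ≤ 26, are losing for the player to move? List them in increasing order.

0, 1, 2, 3, 4, 5, 15, 16, 17, 18, 19, 20

G(0) = 0
G(1) = mex{} = 0
G(2) = mex{} = 0
G(3) = mex{} = 0
G(4) = mex{} = 0
G(5) = mex{} = 0
G(6) = mex{0} = 1
G(7) = mex{0,0} = 1
G(8) = mex{0,0,0} = 1
G(9) = mex{0,0,0,0} = 1
G(10) = mex{0,0,0,0} = 1
G(11) = mex{0,0,0,0} = 1
G(12) = mex{1,0,0,0} = 2
G(13) = mex{1,1,0,0} = 2
G(14) = mex{1,1,1,0} = 2
G(15) = mex{1,1,1,1} = 0
G(16) = mex{1,1,1,1} = 0
G(17) = mex{1,1,1,1} = 0
G(18) = mex{2,1,1,1} = 0
G(19) = mex{2,2,1,1} = 0
G(20) = mex{2,2,2,1} = 0
G(21) = mex{0,2,2,2} = 1
G(22) = mex{0,0,2,2} = 1
G(23) = mex{0,0,0,2} = 1
G(24) = mex{0,0,0,0} = 1
G(25) = mex{0,0,0,0} = 1
G(26) = mex{0,0,0,0} = 1
P-positions are exactly the n with G(n) = 0.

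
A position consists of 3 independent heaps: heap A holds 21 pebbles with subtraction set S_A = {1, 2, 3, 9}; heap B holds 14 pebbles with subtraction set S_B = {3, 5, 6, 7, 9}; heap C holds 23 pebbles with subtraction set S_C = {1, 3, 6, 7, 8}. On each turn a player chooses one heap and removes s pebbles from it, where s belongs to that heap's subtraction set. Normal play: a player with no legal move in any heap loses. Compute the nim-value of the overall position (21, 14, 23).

3

Heap A, S = {1, 2, 3, 9}:
n :  0  1  2  3  4  5  6  7  8  9 10 11 12 13 14 15 16 17 18 19 20 21
G :  0  1  2  3  0  1  2  3  0  1  2  3  0  1  2  3  0  1  2  3  0  1
G_A(21) = 1.
Heap B, S = {3, 5, 6, 7, 9}:
G(0) = 0
G(1) = mex{} = 0
G(2) = mex{} = 0
G(3) = mex{0} = 1
G(4) = mex{0} = 1
G(5) = mex{0,0} = 1
G(6) = mex{1,0,0} = 2
G(7) = mex{1,0,0,0} = 2
G(8) = mex{1,1,0,0} = 2
G(9) = mex{2,1,1,0,0} = 3
G(10) = mex{2,1,1,1,0} = 3
G(11) = mex{2,2,1,1,0} = 3
G(12) = mex{3,2,2,1,1} = 0
G(13) = mex{3,2,2,2,1} = 0
G(14) = mex{3,3,2,2,1} = 0
G_B(14) = 0.
Heap C, S = {1, 3, 6, 7, 8}:
G(0) = 0
G(1) = mex{0} = 1
G(2) = mex{1} = 0
G(3) = mex{0,0} = 1
G(4) = mex{1,1} = 0
G(5) = mex{0,0} = 1
G(6) = mex{1,1,0} = 2
G(7) = mex{2,0,1,0} = 3
G(8) = mex{3,1,0,1,0} = 2
G(9) = mex{2,2,1,0,1} = 3
G(10) = mex{3,3,0,1,0} = 2
G(11) = mex{2,2,1,0,1} = 3
G(12) = mex{3,3,2,1,0} = 4
G(13) = mex{4,2,3,2,1} = 0
G(14) = mex{0,3,2,3,2} = 1
G(15) = mex{1,4,3,2,3} = 0
G(16) = mex{0,0,2,3,2} = 1
G(17) = mex{1,1,3,2,3} = 0
G(18) = mex{0,0,4,3,2} = 1
G(19) = mex{1,1,0,4,3} = 2
G(20) = mex{2,0,1,0,4} = 3
G(21) = mex{3,1,0,1,0} = 2
G(22) = mex{2,2,1,0,1} = 3
G(23) = mex{3,3,0,1,0} = 2
G_C(23) = 2.
Combined Grundy value = 1 ⊕ 0 ⊕ 2 = 3.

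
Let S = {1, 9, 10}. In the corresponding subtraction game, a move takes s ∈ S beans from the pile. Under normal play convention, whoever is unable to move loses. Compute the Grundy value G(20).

n :  0  1  2  3  4  5  6  7  8  9 10 11 12 13 14 15 16 17 18 19 20
G :  0  1  0  1  0  1  0  1  0  1  2  3  2  3  2  3  2  3  2  0  1

1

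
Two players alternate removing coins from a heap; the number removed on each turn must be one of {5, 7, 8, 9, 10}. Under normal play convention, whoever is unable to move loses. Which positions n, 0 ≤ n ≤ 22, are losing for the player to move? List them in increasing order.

0, 1, 2, 3, 4, 15, 16, 17, 18, 19

n :  0  1  2  3  4  5  6  7  8  9 10 11 12 13 14 15 16 17 18 19 20 21 22
G :  0  0  0  0  0  1  1  1  1  1  2  2  2  2  2  0  0  0  0  0  1  1  1
P-positions are exactly the n with G(n) = 0.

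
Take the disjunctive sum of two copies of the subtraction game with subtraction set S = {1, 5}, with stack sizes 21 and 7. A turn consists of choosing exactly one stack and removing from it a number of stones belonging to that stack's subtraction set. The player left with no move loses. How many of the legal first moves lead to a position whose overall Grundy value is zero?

0

All stacks use S = {1, 5}:
G(0) = 0
G(1) = mex{0} = 1
G(2) = mex{1} = 0
G(3) = mex{0} = 1
G(4) = mex{1} = 0
G(5) = mex{0,0} = 1
G(6) = mex{1,1} = 0
G(7) = mex{0,0} = 1
G(8) = mex{1,1} = 0
G(9) = mex{0,0} = 1
G(10) = mex{1,1} = 0
G(11) = mex{0,0} = 1
G(12) = mex{1,1} = 0
G(13) = mex{0,0} = 1
G(14) = mex{1,1} = 0
G(15) = mex{0,0} = 1
G(16) = mex{1,1} = 0
G(17) = mex{0,0} = 1
G(18) = mex{1,1} = 0
G(19) = mex{0,0} = 1
G(20) = mex{1,1} = 0
G(21) = mex{0,0} = 1
Stack A: G(21) = 1.
Stack B: G(7) = 1.
Combined Grundy value = 1 ⊕ 1 = 0.
A winning move leaves total XOR = 0, i.e. changes one component's Grundy value g to g ⊕ X where X is the current total.
Stack A: target g' = 1⊕0 = 1, but every legal move changes the Grundy value (mex property), so 0 moves.
Stack B: target g' = 1⊕0 = 1, but every legal move changes the Grundy value (mex property), so 0 moves.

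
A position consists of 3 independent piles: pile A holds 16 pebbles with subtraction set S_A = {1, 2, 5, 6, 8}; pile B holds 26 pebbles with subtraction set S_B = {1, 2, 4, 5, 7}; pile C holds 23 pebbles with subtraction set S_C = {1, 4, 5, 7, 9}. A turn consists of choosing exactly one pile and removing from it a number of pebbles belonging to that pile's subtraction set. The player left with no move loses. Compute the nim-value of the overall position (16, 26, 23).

3

Pile A, S = {1, 2, 5, 6, 8}:
n :  0  1  2  3  4  5  6  7  8  9 10 11 12 13 14 15 16
G :  0  1  2  0  1  2  3  0  1  2  0  1  2  3  0  1  2
G_A(16) = 2.
Pile B, S = {1, 2, 4, 5, 7}:
n :  0  1  2  3  4  5  6  7  8  9 10 11 12 13 14 15 16 17 18 19 20 21 22 23 24 25 26
G :  0  1  2  0  1  2  0  1  2  0  1  2  0  1  2  0  1  2  0  1  2  0  1  2  0  1  2
G_B(26) = 2.
Pile C, S = {1, 4, 5, 7, 9}:
n :  0  1  2  3  4  5  6  7  8  9 10 11 12 13 14 15 16 17 18 19 20 21 22 23
G :  0  1  0  1  2  3  2  3  0  1  0  1  2  3  2  3  0  1  0  1  2  3  2  3
G_C(23) = 3.
Combined Grundy value = 2 ⊕ 2 ⊕ 3 = 3.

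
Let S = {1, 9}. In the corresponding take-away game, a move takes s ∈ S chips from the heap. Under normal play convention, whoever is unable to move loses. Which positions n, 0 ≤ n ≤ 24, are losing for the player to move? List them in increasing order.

0, 2, 4, 6, 8, 10, 12, 14, 16, 18, 20, 22, 24

n :  0  1  2  3  4  5  6  7  8  9 10 11 12 13 14 15 16 17 18 19 20 21 22 23 24
G :  0  1  0  1  0  1  0  1  0  1  0  1  0  1  0  1  0  1  0  1  0  1  0  1  0
P-positions are exactly the n with G(n) = 0.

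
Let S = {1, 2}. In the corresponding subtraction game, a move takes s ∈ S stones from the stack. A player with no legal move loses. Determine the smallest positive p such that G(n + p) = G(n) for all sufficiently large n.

3

n :  0  1  2  3  4  5  6  7  8  9 10 11 12 13 14
G :  0  1  2  0  1  2  0  1  2  0  1  2  0  1  2
G(n+3) = G(n) holds for n = 0,…,1 (a full window of length max(S) = 2), so the sequence is purely periodic with period 3.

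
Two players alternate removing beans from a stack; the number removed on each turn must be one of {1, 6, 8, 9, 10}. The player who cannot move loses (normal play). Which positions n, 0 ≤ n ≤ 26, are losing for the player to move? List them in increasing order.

n :  0  1  2  3  4  5  6  7  8  9 10 11 12 13 14 15 16 17 18 19 20 21 22 23 24 25 26
G :  0  1  0  1  0  1  2  0  1  2  3  2  3  2  3  4  5  3  0  1  0  1  0  1  2  0  1
P-positions are exactly the n with G(n) = 0.

0, 2, 4, 7, 18, 20, 22, 25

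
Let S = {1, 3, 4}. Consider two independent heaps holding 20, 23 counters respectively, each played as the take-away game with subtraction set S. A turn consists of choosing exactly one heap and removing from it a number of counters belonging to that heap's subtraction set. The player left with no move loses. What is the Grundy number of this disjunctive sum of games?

2

All heaps use S = {1, 3, 4}:
n :  0  1  2  3  4  5  6  7  8  9 10 11 12 13 14 15 16 17 18 19 20 21 22 23
G :  0  1  0  1  2  3  2  0  1  0  1  2  3  2  0  1  0  1  2  3  2  0  1  0
Heap A: G(20) = 2.
Heap B: G(23) = 0.
Combined Grundy value = 2 ⊕ 0 = 2.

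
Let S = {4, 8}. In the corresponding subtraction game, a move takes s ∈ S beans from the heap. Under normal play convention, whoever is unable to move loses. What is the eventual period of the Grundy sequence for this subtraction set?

12

n :  0  1  2  3  4  5  6  7  8  9 10 11 12 13 14 15 16 17 18 19 20 21 22 23 24 25
G :  0  0  0  0  1  1  1  1  2  2  2  2  0  0  0  0  1  1  1  1  2  2  2  2  0  0
G(n+12) = G(n) holds for n = 0,…,7 (a full window of length max(S) = 8), so the sequence is purely periodic with period 12.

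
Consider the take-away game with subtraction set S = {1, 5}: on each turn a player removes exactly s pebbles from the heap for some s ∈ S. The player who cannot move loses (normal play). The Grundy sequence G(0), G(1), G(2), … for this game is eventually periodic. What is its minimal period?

2

n :  0  1  2  3  4  5  6  7  8  9 10 11 12 13 14
G :  0  1  0  1  0  1  0  1  0  1  0  1  0  1  0
G(n+2) = G(n) holds for n = 0,…,4 (a full window of length max(S) = 5), so the sequence is purely periodic with period 2.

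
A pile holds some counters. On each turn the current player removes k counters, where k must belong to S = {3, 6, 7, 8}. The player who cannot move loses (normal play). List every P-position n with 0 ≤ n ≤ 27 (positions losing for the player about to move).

0, 1, 2, 11, 12, 13, 22, 23, 24

G(0) = 0
G(1) = mex{} = 0
G(2) = mex{} = 0
G(3) = mex{0} = 1
G(4) = mex{0} = 1
G(5) = mex{0} = 1
G(6) = mex{1,0} = 2
G(7) = mex{1,0,0} = 2
G(8) = mex{1,0,0,0} = 2
G(9) = mex{2,1,0,0} = 3
G(10) = mex{2,1,1,0} = 3
G(11) = mex{2,1,1,1} = 0
G(12) = mex{3,2,1,1} = 0
G(13) = mex{3,2,2,1} = 0
G(14) = mex{0,2,2,2} = 1
G(15) = mex{0,3,2,2} = 1
G(16) = mex{0,3,3,2} = 1
G(17) = mex{1,0,3,3} = 2
G(18) = mex{1,0,0,3} = 2
G(19) = mex{1,0,0,0} = 2
G(20) = mex{2,1,0,0} = 3
G(21) = mex{2,1,1,0} = 3
G(22) = mex{2,1,1,1} = 0
G(23) = mex{3,2,1,1} = 0
G(24) = mex{3,2,2,1} = 0
G(25) = mex{0,2,2,2} = 1
G(26) = mex{0,3,2,2} = 1
G(27) = mex{0,3,3,2} = 1
P-positions are exactly the n with G(n) = 0.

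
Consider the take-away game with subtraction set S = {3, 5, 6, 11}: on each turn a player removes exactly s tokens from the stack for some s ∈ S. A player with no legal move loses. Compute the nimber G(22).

n :  0  1  2  3  4  5  6  7  8  9 10 11 12 13 14 15 16 17 18 19 20 21 22
G :  0  0  0  1  1  1  2  2  2  0  0  3  1  1  4  2  2  0  0  0  1  1  1

1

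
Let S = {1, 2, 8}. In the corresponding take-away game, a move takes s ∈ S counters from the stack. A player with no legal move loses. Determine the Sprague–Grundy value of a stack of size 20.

2

n :  0  1  2  3  4  5  6  7  8  9 10 11 12 13 14 15 16 17 18 19 20
G :  0  1  2  0  1  2  0  1  2  0  1  2  0  1  2  0  1  2  0  1  2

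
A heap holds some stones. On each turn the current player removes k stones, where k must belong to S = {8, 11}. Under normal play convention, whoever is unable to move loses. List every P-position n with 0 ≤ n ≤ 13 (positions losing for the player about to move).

G(0) = 0
G(1) = mex{} = 0
G(2) = mex{} = 0
G(3) = mex{} = 0
G(4) = mex{} = 0
G(5) = mex{} = 0
G(6) = mex{} = 0
G(7) = mex{} = 0
G(8) = mex{0} = 1
G(9) = mex{0} = 1
G(10) = mex{0} = 1
G(11) = mex{0,0} = 1
G(12) = mex{0,0} = 1
G(13) = mex{0,0} = 1
P-positions are exactly the n with G(n) = 0.

0, 1, 2, 3, 4, 5, 6, 7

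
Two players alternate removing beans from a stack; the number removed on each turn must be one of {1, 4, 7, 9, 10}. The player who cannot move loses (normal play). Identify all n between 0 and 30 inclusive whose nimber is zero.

0, 2, 5, 8, 13, 16, 19, 21, 24, 27

G(0) = 0
G(1) = mex{0} = 1
G(2) = mex{1} = 0
G(3) = mex{0} = 1
G(4) = mex{1,0} = 2
G(5) = mex{2,1} = 0
G(6) = mex{0,0} = 1
G(7) = mex{1,1,0} = 2
G(8) = mex{2,2,1} = 0
G(9) = mex{0,0,0,0} = 1
G(10) = mex{1,1,1,1,0} = 2
G(11) = mex{2,2,2,0,1} = 3
G(12) = mex{3,0,0,1,0} = 2
G(13) = mex{2,1,1,2,1} = 0
G(14) = mex{0,2,2,0,2} = 1
G(15) = mex{1,3,0,1,0} = 2
G(16) = mex{2,2,1,2,1} = 0
G(17) = mex{0,0,2,0,2} = 1
G(18) = mex{1,1,3,1,0} = 2
G(19) = mex{2,2,2,2,1} = 0
G(20) = mex{0,0,0,3,2} = 1
G(21) = mex{1,1,1,2,3} = 0
G(22) = mex{0,2,2,0,2} = 1
G(23) = mex{1,0,0,1,0} = 2
G(24) = mex{2,1,1,2,1} = 0
G(25) = mex{0,0,2,0,2} = 1
G(26) = mex{1,1,0,1,0} = 2
G(27) = mex{2,2,1,2,1} = 0
G(28) = mex{0,0,0,0,2} = 1
G(29) = mex{1,1,1,1,0} = 2
G(30) = mex{2,2,2,0,1} = 3
P-positions are exactly the n with G(n) = 0.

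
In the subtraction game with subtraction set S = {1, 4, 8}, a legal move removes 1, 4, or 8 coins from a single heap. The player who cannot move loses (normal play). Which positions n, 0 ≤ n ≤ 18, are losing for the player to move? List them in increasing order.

0, 2, 5, 7, 12, 14, 17

n :  0  1  2  3  4  5  6  7  8  9 10 11 12 13 14 15 16 17 18
G :  0  1  0  1  2  0  1  0  1  2  3  2  0  1  0  1  2  0  1
P-positions are exactly the n with G(n) = 0.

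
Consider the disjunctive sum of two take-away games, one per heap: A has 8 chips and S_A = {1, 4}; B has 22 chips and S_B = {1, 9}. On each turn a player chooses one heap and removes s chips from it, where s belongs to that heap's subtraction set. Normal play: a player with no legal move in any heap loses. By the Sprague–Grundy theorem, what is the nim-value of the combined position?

Heap A, S = {1, 4}:
n : 0 1 2 3 4 5 6 7 8
G : 0 1 0 1 2 0 1 0 1
G_A(8) = 1.
Heap B, S = {1, 9}:
n :  0  1  2  3  4  5  6  7  8  9 10 11 12 13 14 15 16 17 18 19 20 21 22
G :  0  1  0  1  0  1  0  1  0  1  0  1  0  1  0  1  0  1  0  1  0  1  0
G_B(22) = 0.
Combined Grundy value = 1 ⊕ 0 = 1.

1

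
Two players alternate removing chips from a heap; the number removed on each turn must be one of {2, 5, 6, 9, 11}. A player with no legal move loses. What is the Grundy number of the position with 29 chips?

3

n :  0  1  2  3  4  5  6  7  8  9 10 11 12 13 14 15 16 17 18 19 20 21 22 23 24 25 26 27 28 29
G :  0  0  1  1  0  2  1  3  0  2  1  3  2  2  3  3  0  4  1  5  0  4  1  0  0  1  1  2  2  3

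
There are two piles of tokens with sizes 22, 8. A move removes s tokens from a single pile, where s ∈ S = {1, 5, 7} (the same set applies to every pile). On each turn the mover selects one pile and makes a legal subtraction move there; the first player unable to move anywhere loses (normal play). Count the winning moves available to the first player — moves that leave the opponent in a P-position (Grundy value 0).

All piles use S = {1, 5, 7}:
G(0) = 0
G(1) = mex{0} = 1
G(2) = mex{1} = 0
G(3) = mex{0} = 1
G(4) = mex{1} = 0
G(5) = mex{0,0} = 1
G(6) = mex{1,1} = 0
G(7) = mex{0,0,0} = 1
G(8) = mex{1,1,1} = 0
G(9) = mex{0,0,0} = 1
G(10) = mex{1,1,1} = 0
G(11) = mex{0,0,0} = 1
G(12) = mex{1,1,1} = 0
G(13) = mex{0,0,0} = 1
G(14) = mex{1,1,1} = 0
G(15) = mex{0,0,0} = 1
G(16) = mex{1,1,1} = 0
G(17) = mex{0,0,0} = 1
G(18) = mex{1,1,1} = 0
G(19) = mex{0,0,0} = 1
G(20) = mex{1,1,1} = 0
G(21) = mex{0,0,0} = 1
G(22) = mex{1,1,1} = 0
Pile A: G(22) = 0.
Pile B: G(8) = 0.
Combined Grundy value = 0 ⊕ 0 = 0.
A winning move leaves total XOR = 0, i.e. changes one component's Grundy value g to g ⊕ X where X is the current total.
Pile A: target g' = 0⊕0 = 0, but every legal move changes the Grundy value (mex property), so 0 moves.
Pile B: target g' = 0⊕0 = 0, but every legal move changes the Grundy value (mex property), so 0 moves.

0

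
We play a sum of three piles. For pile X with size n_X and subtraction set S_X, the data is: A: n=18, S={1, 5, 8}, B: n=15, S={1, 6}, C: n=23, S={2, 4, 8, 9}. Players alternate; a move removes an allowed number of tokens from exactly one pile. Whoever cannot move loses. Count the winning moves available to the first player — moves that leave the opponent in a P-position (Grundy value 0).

1

Pile A, S = {1, 5, 8}:
n :  0  1  2  3  4  5  6  7  8  9 10 11 12 13 14 15 16 17 18
G :  0  1  0  1  0  1  0  1  2  3  2  3  2  0  1  0  1  0  1
G_A(18) = 1.
Pile B, S = {1, 6}:
n :  0  1  2  3  4  5  6  7  8  9 10 11 12 13 14 15
G :  0  1  0  1  0  1  2  0  1  0  1  0  1  2  0  1
G_B(15) = 1.
Pile C, S = {2, 4, 8, 9}:
n :  0  1  2  3  4  5  6  7  8  9 10 11 12 13 14 15 16 17 18 19 20 21 22 23
G :  0  0  1  1  2  2  0  0  1  1  2  2  0  0  1  1  2  2  0  0  1  1  2  2
G_C(23) = 2.
Combined Grundy value = 1 ⊕ 1 ⊕ 2 = 2.
A winning move leaves total XOR = 0, i.e. changes one component's Grundy value g to g ⊕ X where X is the current total.
Pile A: need g' = 1⊕2 = 3. Options: 18−1→G=0, 18−5→G=0, 18−8→G=2. Hits: 0.
Pile B: need g' = 1⊕2 = 3. Options: 15−1→G=0, 15−6→G=0. Hits: 0.
Pile C: need g' = 2⊕2 = 0. Options: 23−2→G=1, 23−4→G=0, 23−8→G=1, 23−9→G=1. Hits: 1.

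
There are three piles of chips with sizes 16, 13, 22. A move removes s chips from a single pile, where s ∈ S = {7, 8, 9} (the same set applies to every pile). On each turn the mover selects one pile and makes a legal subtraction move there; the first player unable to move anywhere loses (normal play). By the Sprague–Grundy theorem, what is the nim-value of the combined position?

1

All piles use S = {7, 8, 9}:
n :  0  1  2  3  4  5  6  7  8  9 10 11 12 13 14 15 16 17 18 19 20 21 22
G :  0  0  0  0  0  0  0  1  1  1  1  1  1  1  2  2  0  0  0  0  0  0  0
Pile A: G(16) = 0.
Pile B: G(13) = 1.
Pile C: G(22) = 0.
Combined Grundy value = 0 ⊕ 1 ⊕ 0 = 1.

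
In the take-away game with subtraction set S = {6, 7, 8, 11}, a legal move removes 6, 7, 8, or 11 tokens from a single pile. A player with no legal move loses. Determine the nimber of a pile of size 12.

2

G(0) = 0
G(1) = mex{} = 0
G(2) = mex{} = 0
G(3) = mex{} = 0
G(4) = mex{} = 0
G(5) = mex{} = 0
G(6) = mex{0} = 1
G(7) = mex{0,0} = 1
G(8) = mex{0,0,0} = 1
G(9) = mex{0,0,0} = 1
G(10) = mex{0,0,0} = 1
G(11) = mex{0,0,0,0} = 1
G(12) = mex{1,0,0,0} = 2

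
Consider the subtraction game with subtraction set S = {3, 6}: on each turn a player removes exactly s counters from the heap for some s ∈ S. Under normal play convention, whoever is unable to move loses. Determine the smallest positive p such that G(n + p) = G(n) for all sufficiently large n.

n :  0  1  2  3  4  5  6  7  8  9 10 11 12 13 14 15 16 17 18 19
G :  0  0  0  1  1  1  2  2  2  0  0  0  1  1  1  2  2  2  0  0
G(n+9) = G(n) holds for n = 0,…,5 (a full window of length max(S) = 6), so the sequence is purely periodic with period 9.

9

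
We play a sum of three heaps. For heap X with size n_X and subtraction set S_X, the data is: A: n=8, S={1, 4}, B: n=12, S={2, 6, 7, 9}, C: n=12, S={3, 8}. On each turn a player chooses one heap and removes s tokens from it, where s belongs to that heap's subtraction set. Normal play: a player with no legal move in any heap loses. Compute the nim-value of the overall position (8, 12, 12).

3

Heap A, S = {1, 4}:
n : 0 1 2 3 4 5 6 7 8
G : 0 1 0 1 2 0 1 0 1
G_A(8) = 1.
Heap B, S = {2, 6, 7, 9}:
n :  0  1  2  3  4  5  6  7  8  9 10 11 12
G :  0  0  1  1  0  0  1  1  2  2  3  3  2
G_B(12) = 2.
Heap C, S = {3, 8}:
n :  0  1  2  3  4  5  6  7  8  9 10 11 12
G :  0  0  0  1  1  1  0  0  2  1  1  0  0
G_C(12) = 0.
Combined Grundy value = 1 ⊕ 2 ⊕ 0 = 3.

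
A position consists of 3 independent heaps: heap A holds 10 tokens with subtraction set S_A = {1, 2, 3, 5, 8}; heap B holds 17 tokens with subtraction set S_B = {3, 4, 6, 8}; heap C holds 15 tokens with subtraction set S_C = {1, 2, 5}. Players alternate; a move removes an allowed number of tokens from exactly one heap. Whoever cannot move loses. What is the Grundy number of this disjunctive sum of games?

Heap A, S = {1, 2, 3, 5, 8}:
n :  0  1  2  3  4  5  6  7  8  9 10
G :  0  1  2  3  0  1  2  3  4  5  0
G_A(10) = 0.
Heap B, S = {3, 4, 6, 8}:
n :  0  1  2  3  4  5  6  7  8  9 10 11 12 13 14 15 16 17
G :  0  0  0  1  1  1  2  2  2  3  3  0  0  0  1  1  1  2
G_B(17) = 2.
Heap C, S = {1, 2, 5}:
G(0) = 0
G(1) = mex{0} = 1
G(2) = mex{1,0} = 2
G(3) = mex{2,1} = 0
G(4) = mex{0,2} = 1
G(5) = mex{1,0,0} = 2
G(6) = mex{2,1,1} = 0
G(7) = mex{0,2,2} = 1
G(8) = mex{1,0,0} = 2
G(9) = mex{2,1,1} = 0
G(10) = mex{0,2,2} = 1
G(11) = mex{1,0,0} = 2
G(12) = mex{2,1,1} = 0
G(13) = mex{0,2,2} = 1
G(14) = mex{1,0,0} = 2
G(15) = mex{2,1,1} = 0
G_C(15) = 0.
Combined Grundy value = 0 ⊕ 2 ⊕ 0 = 2.

2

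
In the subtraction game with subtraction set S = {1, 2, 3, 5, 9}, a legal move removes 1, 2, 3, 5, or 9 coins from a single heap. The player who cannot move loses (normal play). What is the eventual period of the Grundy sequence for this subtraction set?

n :  0  1  2  3  4  5  6  7  8  9 10 11 12 13 14
G :  0  1  2  3  0  1  2  3  0  1  2  3  0  1  2
G(n+4) = G(n) holds for n = 0,…,8 (a full window of length max(S) = 9), so the sequence is purely periodic with period 4.

4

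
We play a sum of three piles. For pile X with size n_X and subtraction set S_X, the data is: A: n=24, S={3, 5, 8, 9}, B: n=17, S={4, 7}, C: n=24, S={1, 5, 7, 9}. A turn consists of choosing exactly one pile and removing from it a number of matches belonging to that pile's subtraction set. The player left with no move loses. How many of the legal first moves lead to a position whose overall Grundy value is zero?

7

Pile A, S = {3, 5, 8, 9}:
G(0) = 0
G(1) = mex{} = 0
G(2) = mex{} = 0
G(3) = mex{0} = 1
G(4) = mex{0} = 1
G(5) = mex{0,0} = 1
G(6) = mex{1,0} = 2
G(7) = mex{1,0} = 2
G(8) = mex{1,1,0} = 2
G(9) = mex{2,1,0,0} = 3
G(10) = mex{2,1,0,0} = 3
G(11) = mex{2,2,1,0} = 3
G(12) = mex{3,2,1,1} = 0
G(13) = mex{3,2,1,1} = 0
G(14) = mex{3,3,2,1} = 0
G(15) = mex{0,3,2,2} = 1
G(16) = mex{0,3,2,2} = 1
G(17) = mex{0,0,3,2} = 1
G(18) = mex{1,0,3,3} = 2
G(19) = mex{1,0,3,3} = 2
G(20) = mex{1,1,0,3} = 2
G(21) = mex{2,1,0,0} = 3
G(22) = mex{2,1,0,0} = 3
G(23) = mex{2,2,1,0} = 3
G(24) = mex{3,2,1,1} = 0
G_A(24) = 0.
Pile B, S = {4, 7}:
n :  0  1  2  3  4  5  6  7  8  9 10 11 12 13 14 15 16 17
G :  0  0  0  0  1  1  1  1  2  2  2  0  0  0  0  1  1  1
G_B(17) = 1.
Pile C, S = {1, 5, 7, 9}:
n :  0  1  2  3  4  5  6  7  8  9 10 11 12 13 14 15 16 17 18 19 20 21 22 23 24
G :  0  1  0  1  0  1  0  1  0  1  0  1  0  1  0  1  0  1  0  1  0  1  0  1  0
G_C(24) = 0.
Combined Grundy value = 0 ⊕ 1 ⊕ 0 = 1.
A winning move leaves total XOR = 0, i.e. changes one component's Grundy value g to g ⊕ X where X is the current total.
Pile A: need g' = 0⊕1 = 1. Options: 24−3→G=3, 24−5→G=2, 24−8→G=1, 24−9→G=1. Hits: 2.
Pile B: need g' = 1⊕1 = 0. Options: 17−4→G=0, 17−7→G=2. Hits: 1.
Pile C: need g' = 0⊕1 = 1. Options: 24−1→G=1, 24−5→G=1, 24−7→G=1, 24−9→G=1. Hits: 4.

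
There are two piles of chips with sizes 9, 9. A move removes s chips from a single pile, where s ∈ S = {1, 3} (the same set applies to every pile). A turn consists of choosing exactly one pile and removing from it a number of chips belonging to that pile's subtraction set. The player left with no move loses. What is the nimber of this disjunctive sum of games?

0

All piles use S = {1, 3}:
n : 0 1 2 3 4 5 6 7 8 9
G : 0 1 0 1 0 1 0 1 0 1
Pile A: G(9) = 1.
Pile B: G(9) = 1.
Combined Grundy value = 1 ⊕ 1 = 0.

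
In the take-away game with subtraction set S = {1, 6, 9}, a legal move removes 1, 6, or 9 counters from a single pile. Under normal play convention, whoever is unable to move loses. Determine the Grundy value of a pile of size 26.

G(0) = 0
G(1) = mex{0} = 1
G(2) = mex{1} = 0
G(3) = mex{0} = 1
G(4) = mex{1} = 0
G(5) = mex{0} = 1
G(6) = mex{1,0} = 2
G(7) = mex{2,1} = 0
G(8) = mex{0,0} = 1
G(9) = mex{1,1,0} = 2
G(10) = mex{2,0,1} = 3
G(11) = mex{3,1,0} = 2
G(12) = mex{2,2,1} = 0
G(13) = mex{0,0,0} = 1
G(14) = mex{1,1,1} = 0
G(15) = mex{0,2,2} = 1
G(16) = mex{1,3,0} = 2
G(17) = mex{2,2,1} = 0
G(18) = mex{0,0,2} = 1
G(19) = mex{1,1,3} = 0
G(20) = mex{0,0,2} = 1
G(21) = mex{1,1,0} = 2
G(22) = mex{2,2,1} = 0
G(23) = mex{0,0,0} = 1
G(24) = mex{1,1,1} = 0
G(25) = mex{0,0,2} = 1
G(26) = mex{1,1,0} = 2

2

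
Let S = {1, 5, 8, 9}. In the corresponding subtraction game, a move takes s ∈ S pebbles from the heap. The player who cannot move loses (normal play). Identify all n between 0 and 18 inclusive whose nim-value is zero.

G(0) = 0
G(1) = mex{0} = 1
G(2) = mex{1} = 0
G(3) = mex{0} = 1
G(4) = mex{1} = 0
G(5) = mex{0,0} = 1
G(6) = mex{1,1} = 0
G(7) = mex{0,0} = 1
G(8) = mex{1,1,0} = 2
G(9) = mex{2,0,1,0} = 3
G(10) = mex{3,1,0,1} = 2
G(11) = mex{2,0,1,0} = 3
G(12) = mex{3,1,0,1} = 2
G(13) = mex{2,2,1,0} = 3
G(14) = mex{3,3,0,1} = 2
G(15) = mex{2,2,1,0} = 3
G(16) = mex{3,3,2,1} = 0
G(17) = mex{0,2,3,2} = 1
G(18) = mex{1,3,2,3} = 0
P-positions are exactly the n with G(n) = 0.

0, 2, 4, 6, 16, 18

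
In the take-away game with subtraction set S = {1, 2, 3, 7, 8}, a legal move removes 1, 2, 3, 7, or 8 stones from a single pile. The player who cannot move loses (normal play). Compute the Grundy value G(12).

3

n :  0  1  2  3  4  5  6  7  8  9 10 11 12
G :  0  1  2  3  0  1  2  3  4  0  1  2  3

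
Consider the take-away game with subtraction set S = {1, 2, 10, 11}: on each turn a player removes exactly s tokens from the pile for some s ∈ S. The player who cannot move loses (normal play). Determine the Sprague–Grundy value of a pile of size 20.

n :  0  1  2  3  4  5  6  7  8  9 10 11 12 13 14 15 16 17 18 19 20
G :  0  1  2  0  1  2  0  1  2  0  1  2  0  1  2  0  1  2  0  1  2

2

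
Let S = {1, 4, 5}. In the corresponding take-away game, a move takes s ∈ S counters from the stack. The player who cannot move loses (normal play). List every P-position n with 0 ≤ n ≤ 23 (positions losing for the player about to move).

G(0) = 0
G(1) = mex{0} = 1
G(2) = mex{1} = 0
G(3) = mex{0} = 1
G(4) = mex{1,0} = 2
G(5) = mex{2,1,0} = 3
G(6) = mex{3,0,1} = 2
G(7) = mex{2,1,0} = 3
G(8) = mex{3,2,1} = 0
G(9) = mex{0,3,2} = 1
G(10) = mex{1,2,3} = 0
G(11) = mex{0,3,2} = 1
G(12) = mex{1,0,3} = 2
G(13) = mex{2,1,0} = 3
G(14) = mex{3,0,1} = 2
G(15) = mex{2,1,0} = 3
G(16) = mex{3,2,1} = 0
G(17) = mex{0,3,2} = 1
G(18) = mex{1,2,3} = 0
G(19) = mex{0,3,2} = 1
G(20) = mex{1,0,3} = 2
G(21) = mex{2,1,0} = 3
G(22) = mex{3,0,1} = 2
G(23) = mex{2,1,0} = 3
P-positions are exactly the n with G(n) = 0.

0, 2, 8, 10, 16, 18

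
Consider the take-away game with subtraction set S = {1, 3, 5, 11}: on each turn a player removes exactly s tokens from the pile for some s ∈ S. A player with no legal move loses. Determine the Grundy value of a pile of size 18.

0

G(0) = 0
G(1) = mex{0} = 1
G(2) = mex{1} = 0
G(3) = mex{0,0} = 1
G(4) = mex{1,1} = 0
G(5) = mex{0,0,0} = 1
G(6) = mex{1,1,1} = 0
G(7) = mex{0,0,0} = 1
G(8) = mex{1,1,1} = 0
G(9) = mex{0,0,0} = 1
G(10) = mex{1,1,1} = 0
G(11) = mex{0,0,0,0} = 1
G(12) = mex{1,1,1,1} = 0
G(13) = mex{0,0,0,0} = 1
G(14) = mex{1,1,1,1} = 0
G(15) = mex{0,0,0,0} = 1
G(16) = mex{1,1,1,1} = 0
G(17) = mex{0,0,0,0} = 1
G(18) = mex{1,1,1,1} = 0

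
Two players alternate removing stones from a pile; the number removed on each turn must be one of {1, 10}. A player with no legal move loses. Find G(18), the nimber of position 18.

G(0) = 0
G(1) = mex{0} = 1
G(2) = mex{1} = 0
G(3) = mex{0} = 1
G(4) = mex{1} = 0
G(5) = mex{0} = 1
G(6) = mex{1} = 0
G(7) = mex{0} = 1
G(8) = mex{1} = 0
G(9) = mex{0} = 1
G(10) = mex{1,0} = 2
G(11) = mex{2,1} = 0
G(12) = mex{0,0} = 1
G(13) = mex{1,1} = 0
G(14) = mex{0,0} = 1
G(15) = mex{1,1} = 0
G(16) = mex{0,0} = 1
G(17) = mex{1,1} = 0
G(18) = mex{0,0} = 1

1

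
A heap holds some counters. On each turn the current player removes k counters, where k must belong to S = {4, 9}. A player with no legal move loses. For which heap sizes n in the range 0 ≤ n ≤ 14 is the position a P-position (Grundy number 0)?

n :  0  1  2  3  4  5  6  7  8  9 10 11 12 13 14
G :  0  0  0  0  1  1  1  1  0  2  2  2  1  0  0
P-positions are exactly the n with G(n) = 0.

0, 1, 2, 3, 8, 13, 14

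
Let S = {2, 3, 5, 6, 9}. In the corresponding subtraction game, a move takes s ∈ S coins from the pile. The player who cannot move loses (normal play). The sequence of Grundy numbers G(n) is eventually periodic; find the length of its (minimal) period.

n :  0  1  2  3  4  5  6  7  8  9 10 11 12 13 14 15 16 17 18 19 20 21 22 23 24 25 26 27 28
G :  0  0  1  1  2  2  3  3  0  4  1  5  0  4  1  2  0  3  1  2  0  3  1  2  0  3  1  2  0
From n = 14 onward G(n+4) = G(n); since this holds over max(S) = 9 consecutive positions the period is 4 (pre-period 14).

4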